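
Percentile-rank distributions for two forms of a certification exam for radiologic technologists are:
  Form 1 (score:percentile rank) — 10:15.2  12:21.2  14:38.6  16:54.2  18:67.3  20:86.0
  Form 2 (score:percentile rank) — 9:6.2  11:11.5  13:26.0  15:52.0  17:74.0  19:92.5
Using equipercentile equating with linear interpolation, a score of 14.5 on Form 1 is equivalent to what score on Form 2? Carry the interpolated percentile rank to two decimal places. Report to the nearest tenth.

PR of 14.5 on Form 1: 38.6 + (14.5 − 14)/(16 − 14) × (54.2 − 38.6) = 42.50
On Form 2, PR 42.50 falls between score 13 (PR 26.0) and 15 (PR 52.0).
Interpolate: 13 + (42.50 − 26.0)/(52.0 − 26.0) × (15 − 13) = 14.3

14.3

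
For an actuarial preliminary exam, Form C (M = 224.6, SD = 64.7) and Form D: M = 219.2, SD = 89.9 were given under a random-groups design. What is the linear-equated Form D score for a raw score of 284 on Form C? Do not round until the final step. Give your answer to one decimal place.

Linear equating: y = (SD_Y/SD_X)(x − M_X) + M_Y
y = (89.9/64.7)(284 − 224.6) + 219.2
y = 1.389490 × 59.4 + 219.2 = 82.5357 + 219.2 = 301.7

301.7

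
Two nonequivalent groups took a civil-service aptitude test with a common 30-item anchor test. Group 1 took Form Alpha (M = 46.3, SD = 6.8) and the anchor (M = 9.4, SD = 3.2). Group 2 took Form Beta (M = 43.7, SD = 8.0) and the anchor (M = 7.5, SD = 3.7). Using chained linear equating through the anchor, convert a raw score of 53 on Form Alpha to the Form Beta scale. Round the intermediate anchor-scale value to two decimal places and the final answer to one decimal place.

Form Alpha → anchor (Group 1): v = (3.2/6.8)(53 − 46.3) + 9.4 = 12.55
anchor → Form Beta (Group 2): y = (8.0/3.7)(12.55 − 7.5) + 43.7 = 54.6

54.6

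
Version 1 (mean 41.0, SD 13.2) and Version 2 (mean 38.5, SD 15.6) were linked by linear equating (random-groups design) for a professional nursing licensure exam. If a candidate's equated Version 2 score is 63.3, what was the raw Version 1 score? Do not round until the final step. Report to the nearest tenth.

62.0

Invert y = (SD_Y/SD_X)(x − M_X) + M_Y:
x = (SD_X/SD_Y)(y − M_Y) + M_X = (13.2/15.6)(63.3 − 38.5) + 41.0
x = 0.846154 × 24.800 + 41.0 = 62.0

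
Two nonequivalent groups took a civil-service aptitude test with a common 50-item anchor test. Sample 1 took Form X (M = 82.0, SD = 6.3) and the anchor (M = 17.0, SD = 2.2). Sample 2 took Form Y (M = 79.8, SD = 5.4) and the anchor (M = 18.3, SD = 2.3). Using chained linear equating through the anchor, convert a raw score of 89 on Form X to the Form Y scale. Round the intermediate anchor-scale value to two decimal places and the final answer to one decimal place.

82.5

Form X → anchor (Sample 1): v = (2.2/6.3)(89 − 82.0) + 17.0 = 19.44
anchor → Form Y (Sample 2): y = (5.4/2.3)(19.44 − 18.3) + 79.8 = 82.5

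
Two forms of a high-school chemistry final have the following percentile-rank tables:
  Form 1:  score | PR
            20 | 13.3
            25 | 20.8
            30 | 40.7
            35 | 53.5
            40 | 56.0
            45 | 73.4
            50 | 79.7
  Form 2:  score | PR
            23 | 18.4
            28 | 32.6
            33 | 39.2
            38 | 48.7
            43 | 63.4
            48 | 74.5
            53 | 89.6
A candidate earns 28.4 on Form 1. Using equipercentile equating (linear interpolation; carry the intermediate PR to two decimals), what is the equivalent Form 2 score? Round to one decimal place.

PR of 28.4 on Form 1: 20.8 + (28.4 − 25)/(30 − 25) × (40.7 − 20.8) = 34.33
On Form 2, PR 34.33 falls between score 28 (PR 32.6) and 33 (PR 39.2).
Interpolate: 28 + (34.33 − 32.6)/(39.2 − 32.6) × (33 − 28) = 29.3

29.3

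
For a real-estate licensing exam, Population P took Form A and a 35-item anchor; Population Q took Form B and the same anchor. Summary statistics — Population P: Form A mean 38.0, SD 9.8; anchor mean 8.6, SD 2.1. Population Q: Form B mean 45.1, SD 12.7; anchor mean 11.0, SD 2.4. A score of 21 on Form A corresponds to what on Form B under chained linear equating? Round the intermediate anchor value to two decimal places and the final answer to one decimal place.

13.1

Form A → anchor (Population P): v = (2.1/9.8)(21 − 38.0) + 8.6 = 4.96
anchor → Form B (Population Q): y = (12.7/2.4)(4.96 − 11.0) + 45.1 = 13.1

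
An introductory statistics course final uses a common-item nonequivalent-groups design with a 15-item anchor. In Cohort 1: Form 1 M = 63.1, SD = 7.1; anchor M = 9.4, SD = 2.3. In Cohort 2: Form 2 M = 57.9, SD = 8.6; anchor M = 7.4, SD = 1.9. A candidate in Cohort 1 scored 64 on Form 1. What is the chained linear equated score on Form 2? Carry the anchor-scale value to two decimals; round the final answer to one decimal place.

Form 1 → anchor (Cohort 1): v = (2.3/7.1)(64 − 63.1) + 9.4 = 9.69
anchor → Form 2 (Cohort 2): y = (8.6/1.9)(9.69 − 7.4) + 57.9 = 68.3

68.3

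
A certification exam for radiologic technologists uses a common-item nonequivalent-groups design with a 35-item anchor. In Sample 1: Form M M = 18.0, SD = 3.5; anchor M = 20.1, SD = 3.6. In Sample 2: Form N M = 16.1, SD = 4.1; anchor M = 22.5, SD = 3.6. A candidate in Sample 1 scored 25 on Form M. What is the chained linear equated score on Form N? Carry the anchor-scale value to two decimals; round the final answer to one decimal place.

21.6

Form M → anchor (Sample 1): v = (3.6/3.5)(25 − 18.0) + 20.1 = 27.30
anchor → Form N (Sample 2): y = (4.1/3.6)(27.30 − 22.5) + 16.1 = 21.6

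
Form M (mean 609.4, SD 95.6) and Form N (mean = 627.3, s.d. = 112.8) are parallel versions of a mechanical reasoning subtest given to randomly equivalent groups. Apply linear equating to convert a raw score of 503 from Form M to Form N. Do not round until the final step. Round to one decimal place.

501.8

Linear equating: y = (SD_Y/SD_X)(x − M_X) + M_Y
y = (112.8/95.6)(503 − 609.4) + 627.3
y = 1.179916 × -106.4 + 627.3 = -125.5431 + 627.3 = 501.8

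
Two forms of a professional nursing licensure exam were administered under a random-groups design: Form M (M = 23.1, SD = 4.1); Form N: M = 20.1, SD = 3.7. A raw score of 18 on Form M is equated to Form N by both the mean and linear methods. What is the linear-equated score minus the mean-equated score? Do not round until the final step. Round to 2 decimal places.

Mean-equated: 18 + (20.1 − 23.1) = 15.00
Linear-equated: (3.7/4.1)(18 − 23.1) + 20.1 = 15.498
Difference = 15.498 − 15.00 = 0.50

0.50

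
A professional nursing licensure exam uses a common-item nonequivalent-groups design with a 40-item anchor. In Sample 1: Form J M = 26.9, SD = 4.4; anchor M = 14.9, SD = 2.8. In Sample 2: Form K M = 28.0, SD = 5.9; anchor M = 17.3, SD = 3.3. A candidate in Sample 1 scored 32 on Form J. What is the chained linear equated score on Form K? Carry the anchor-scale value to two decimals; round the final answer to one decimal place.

29.5

Form J → anchor (Sample 1): v = (2.8/4.4)(32 − 26.9) + 14.9 = 18.15
anchor → Form K (Sample 2): y = (5.9/3.3)(18.15 − 17.3) + 28.0 = 29.5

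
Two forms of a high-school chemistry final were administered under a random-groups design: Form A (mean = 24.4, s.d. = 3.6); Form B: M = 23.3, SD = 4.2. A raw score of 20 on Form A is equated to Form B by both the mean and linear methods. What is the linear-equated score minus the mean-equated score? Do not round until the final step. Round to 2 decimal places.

-0.73

Mean-equated: 20 + (23.3 − 24.4) = 18.90
Linear-equated: (4.2/3.6)(20 − 24.4) + 23.3 = 18.167
Difference = 18.167 − 18.90 = -0.73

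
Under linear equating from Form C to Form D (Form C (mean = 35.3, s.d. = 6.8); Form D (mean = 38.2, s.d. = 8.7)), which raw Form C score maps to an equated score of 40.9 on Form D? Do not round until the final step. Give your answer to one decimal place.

37.4

Invert y = (SD_Y/SD_X)(x − M_X) + M_Y:
x = (SD_X/SD_Y)(y − M_Y) + M_X = (6.8/8.7)(40.9 − 38.2) + 35.3
x = 0.781609 × 2.700 + 35.3 = 37.4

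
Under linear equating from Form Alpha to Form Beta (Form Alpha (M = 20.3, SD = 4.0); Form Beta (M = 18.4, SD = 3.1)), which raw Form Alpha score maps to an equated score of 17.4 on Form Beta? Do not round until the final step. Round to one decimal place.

19.0

Invert y = (SD_Y/SD_X)(x − M_X) + M_Y:
x = (SD_X/SD_Y)(y − M_Y) + M_X = (4.0/3.1)(17.4 − 18.4) + 20.3
x = 1.290323 × -1.000 + 20.3 = 19.0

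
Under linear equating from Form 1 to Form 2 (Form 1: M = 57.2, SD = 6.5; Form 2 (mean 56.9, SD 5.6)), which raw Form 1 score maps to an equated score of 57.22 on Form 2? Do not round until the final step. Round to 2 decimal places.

Invert y = (SD_Y/SD_X)(x − M_X) + M_Y:
x = (SD_X/SD_Y)(y − M_Y) + M_X = (6.5/5.6)(57.22 − 56.9) + 57.2
x = 1.160714 × 0.320 + 57.2 = 57.57

57.57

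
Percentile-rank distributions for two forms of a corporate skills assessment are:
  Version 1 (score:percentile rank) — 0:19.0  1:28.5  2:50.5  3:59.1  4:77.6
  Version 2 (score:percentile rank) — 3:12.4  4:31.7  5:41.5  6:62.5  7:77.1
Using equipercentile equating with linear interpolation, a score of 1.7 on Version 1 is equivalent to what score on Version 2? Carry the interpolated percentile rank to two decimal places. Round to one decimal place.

5.1

PR of 1.7 on Version 1: 28.5 + (1.7 − 1)/(2 − 1) × (50.5 − 28.5) = 43.90
On Version 2, PR 43.90 falls between score 5 (PR 41.5) and 6 (PR 62.5).
Interpolate: 5 + (43.90 − 41.5)/(62.5 − 41.5) × (6 − 5) = 5.1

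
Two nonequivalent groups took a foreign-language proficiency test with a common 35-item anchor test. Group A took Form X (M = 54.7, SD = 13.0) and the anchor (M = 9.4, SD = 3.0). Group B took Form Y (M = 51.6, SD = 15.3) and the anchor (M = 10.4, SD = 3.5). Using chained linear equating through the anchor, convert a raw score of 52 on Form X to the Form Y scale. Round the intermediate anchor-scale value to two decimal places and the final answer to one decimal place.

44.5

Form X → anchor (Group A): v = (3.0/13.0)(52 − 54.7) + 9.4 = 8.78
anchor → Form Y (Group B): y = (15.3/3.5)(8.78 − 10.4) + 51.6 = 44.5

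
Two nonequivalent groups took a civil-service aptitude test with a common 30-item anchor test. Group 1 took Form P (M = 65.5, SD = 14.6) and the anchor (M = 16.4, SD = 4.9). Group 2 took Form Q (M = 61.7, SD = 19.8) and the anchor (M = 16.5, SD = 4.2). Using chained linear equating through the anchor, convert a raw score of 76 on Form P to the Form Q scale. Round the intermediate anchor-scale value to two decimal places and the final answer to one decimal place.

77.8

Form P → anchor (Group 1): v = (4.9/14.6)(76 − 65.5) + 16.4 = 19.92
anchor → Form Q (Group 2): y = (19.8/4.2)(19.92 − 16.5) + 61.7 = 77.8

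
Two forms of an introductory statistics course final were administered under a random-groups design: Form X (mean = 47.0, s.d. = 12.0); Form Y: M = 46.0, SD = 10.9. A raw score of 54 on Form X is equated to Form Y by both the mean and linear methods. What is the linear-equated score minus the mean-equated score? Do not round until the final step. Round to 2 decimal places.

Mean-equated: 54 + (46.0 − 47.0) = 53.00
Linear-equated: (10.9/12.0)(54 − 47.0) + 46.0 = 52.358
Difference = 52.358 − 53.00 = -0.64

-0.64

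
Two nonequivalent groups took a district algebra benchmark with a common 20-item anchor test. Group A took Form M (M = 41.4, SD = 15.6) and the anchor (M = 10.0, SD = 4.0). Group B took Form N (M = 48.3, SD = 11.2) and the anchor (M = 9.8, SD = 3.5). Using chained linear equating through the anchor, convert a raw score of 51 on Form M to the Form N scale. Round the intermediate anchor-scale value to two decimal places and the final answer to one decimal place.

Form M → anchor (Group A): v = (4.0/15.6)(51 − 41.4) + 10.0 = 12.46
anchor → Form N (Group B): y = (11.2/3.5)(12.46 − 9.8) + 48.3 = 56.8

56.8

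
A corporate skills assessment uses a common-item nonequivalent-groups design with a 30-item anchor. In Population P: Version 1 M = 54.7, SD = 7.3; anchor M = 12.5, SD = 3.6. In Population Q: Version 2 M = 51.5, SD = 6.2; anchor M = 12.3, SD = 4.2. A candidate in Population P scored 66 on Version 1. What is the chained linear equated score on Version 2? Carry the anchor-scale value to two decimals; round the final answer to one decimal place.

Version 1 → anchor (Population P): v = (3.6/7.3)(66 − 54.7) + 12.5 = 18.07
anchor → Version 2 (Population Q): y = (6.2/4.2)(18.07 − 12.3) + 51.5 = 60.0

60.0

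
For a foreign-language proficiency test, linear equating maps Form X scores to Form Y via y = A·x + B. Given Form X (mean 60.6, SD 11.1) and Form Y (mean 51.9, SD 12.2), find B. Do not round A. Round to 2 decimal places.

A = SD_Y / SD_X = 12.2 / 11.1 = 1.099099
B = M_Y − A·M_X = 51.9 − 1.099099 × 60.6 = -14.71

-14.71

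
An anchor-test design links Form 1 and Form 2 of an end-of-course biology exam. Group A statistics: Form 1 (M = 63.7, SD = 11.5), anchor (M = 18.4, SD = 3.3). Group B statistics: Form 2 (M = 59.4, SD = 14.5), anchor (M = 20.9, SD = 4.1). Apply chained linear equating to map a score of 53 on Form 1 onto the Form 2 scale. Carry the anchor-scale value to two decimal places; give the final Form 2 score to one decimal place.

Form 1 → anchor (Group A): v = (3.3/11.5)(53 − 63.7) + 18.4 = 15.33
anchor → Form 2 (Group B): y = (14.5/4.1)(15.33 − 20.9) + 59.4 = 39.7

39.7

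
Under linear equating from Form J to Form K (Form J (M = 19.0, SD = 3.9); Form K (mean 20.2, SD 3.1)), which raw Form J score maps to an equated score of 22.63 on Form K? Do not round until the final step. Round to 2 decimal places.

Invert y = (SD_Y/SD_X)(x − M_X) + M_Y:
x = (SD_X/SD_Y)(y − M_Y) + M_X = (3.9/3.1)(22.63 − 20.2) + 19.0
x = 1.258065 × 2.430 + 19.0 = 22.06

22.06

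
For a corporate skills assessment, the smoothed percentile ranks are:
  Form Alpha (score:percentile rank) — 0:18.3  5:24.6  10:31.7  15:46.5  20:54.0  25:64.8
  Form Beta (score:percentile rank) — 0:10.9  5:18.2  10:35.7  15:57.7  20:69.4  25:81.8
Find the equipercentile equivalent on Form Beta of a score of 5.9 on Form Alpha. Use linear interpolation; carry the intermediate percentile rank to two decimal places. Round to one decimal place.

7.2

PR of 5.9 on Form Alpha: 24.6 + (5.9 − 5)/(10 − 5) × (31.7 − 24.6) = 25.88
On Form Beta, PR 25.88 falls between score 5 (PR 18.2) and 10 (PR 35.7).
Interpolate: 5 + (25.88 − 18.2)/(35.7 − 18.2) × (10 − 5) = 7.2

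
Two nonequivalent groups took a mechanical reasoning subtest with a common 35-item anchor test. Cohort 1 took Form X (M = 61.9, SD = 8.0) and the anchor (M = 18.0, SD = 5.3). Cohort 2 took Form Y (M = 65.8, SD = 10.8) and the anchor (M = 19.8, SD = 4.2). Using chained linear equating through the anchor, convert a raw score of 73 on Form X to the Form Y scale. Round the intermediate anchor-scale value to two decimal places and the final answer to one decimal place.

Form X → anchor (Cohort 1): v = (5.3/8.0)(73 − 61.9) + 18.0 = 25.35
anchor → Form Y (Cohort 2): y = (10.8/4.2)(25.35 − 19.8) + 65.8 = 80.1

80.1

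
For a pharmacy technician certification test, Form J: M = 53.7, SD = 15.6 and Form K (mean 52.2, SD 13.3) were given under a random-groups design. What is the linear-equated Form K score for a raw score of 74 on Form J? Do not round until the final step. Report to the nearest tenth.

Linear equating: y = (SD_Y/SD_X)(x − M_X) + M_Y
y = (13.3/15.6)(74 − 53.7) + 52.2
y = 0.852564 × 20.3 + 52.2 = 17.3071 + 52.2 = 69.5

69.5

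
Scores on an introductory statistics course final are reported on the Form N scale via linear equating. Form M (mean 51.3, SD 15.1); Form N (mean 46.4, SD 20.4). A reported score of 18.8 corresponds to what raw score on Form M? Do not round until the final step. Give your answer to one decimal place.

30.9

Invert y = (SD_Y/SD_X)(x − M_X) + M_Y:
x = (SD_X/SD_Y)(y − M_Y) + M_X = (15.1/20.4)(18.8 − 46.4) + 51.3
x = 0.740196 × -27.600 + 51.3 = 30.9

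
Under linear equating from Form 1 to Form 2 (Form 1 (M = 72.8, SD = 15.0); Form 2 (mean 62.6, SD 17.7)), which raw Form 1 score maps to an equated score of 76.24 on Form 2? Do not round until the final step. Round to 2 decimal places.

84.36

Invert y = (SD_Y/SD_X)(x − M_X) + M_Y:
x = (SD_X/SD_Y)(y − M_Y) + M_X = (15.0/17.7)(76.24 − 62.6) + 72.8
x = 0.847458 × 13.640 + 72.8 = 84.36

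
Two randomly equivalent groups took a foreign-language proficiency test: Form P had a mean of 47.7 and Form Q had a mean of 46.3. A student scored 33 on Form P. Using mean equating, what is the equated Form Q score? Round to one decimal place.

31.6

Mean equating: y = x + (M_Y − M_X) = 33 + (46.3 − 47.7) = 31.6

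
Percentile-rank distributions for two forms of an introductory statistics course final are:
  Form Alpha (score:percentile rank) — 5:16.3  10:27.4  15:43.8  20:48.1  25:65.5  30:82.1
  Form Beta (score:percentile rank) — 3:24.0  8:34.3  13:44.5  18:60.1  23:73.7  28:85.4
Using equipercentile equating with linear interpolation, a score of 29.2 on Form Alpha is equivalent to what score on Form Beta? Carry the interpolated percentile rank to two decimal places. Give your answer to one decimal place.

25.5

PR of 29.2 on Form Alpha: 65.5 + (29.2 − 25)/(30 − 25) × (82.1 − 65.5) = 79.44
On Form Beta, PR 79.44 falls between score 23 (PR 73.7) and 28 (PR 85.4).
Interpolate: 23 + (79.44 − 73.7)/(85.4 − 73.7) × (28 − 23) = 25.5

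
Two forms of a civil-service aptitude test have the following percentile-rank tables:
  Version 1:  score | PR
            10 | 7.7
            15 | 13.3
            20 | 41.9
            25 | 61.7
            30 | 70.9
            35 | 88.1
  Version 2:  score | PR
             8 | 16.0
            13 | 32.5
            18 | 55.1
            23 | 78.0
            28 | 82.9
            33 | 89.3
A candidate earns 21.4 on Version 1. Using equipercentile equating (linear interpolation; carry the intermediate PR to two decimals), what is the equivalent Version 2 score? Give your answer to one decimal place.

16.3

PR of 21.4 on Version 1: 41.9 + (21.4 − 20)/(25 − 20) × (61.7 − 41.9) = 47.44
On Version 2, PR 47.44 falls between score 13 (PR 32.5) and 18 (PR 55.1).
Interpolate: 13 + (47.44 − 32.5)/(55.1 − 32.5) × (18 − 13) = 16.3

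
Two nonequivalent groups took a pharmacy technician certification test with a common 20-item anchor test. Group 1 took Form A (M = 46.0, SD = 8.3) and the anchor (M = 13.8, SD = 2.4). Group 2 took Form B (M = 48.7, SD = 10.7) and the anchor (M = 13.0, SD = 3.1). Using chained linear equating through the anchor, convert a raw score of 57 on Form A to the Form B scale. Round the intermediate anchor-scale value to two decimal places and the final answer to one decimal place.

62.4

Form A → anchor (Group 1): v = (2.4/8.3)(57 − 46.0) + 13.8 = 16.98
anchor → Form B (Group 2): y = (10.7/3.1)(16.98 − 13.0) + 48.7 = 62.4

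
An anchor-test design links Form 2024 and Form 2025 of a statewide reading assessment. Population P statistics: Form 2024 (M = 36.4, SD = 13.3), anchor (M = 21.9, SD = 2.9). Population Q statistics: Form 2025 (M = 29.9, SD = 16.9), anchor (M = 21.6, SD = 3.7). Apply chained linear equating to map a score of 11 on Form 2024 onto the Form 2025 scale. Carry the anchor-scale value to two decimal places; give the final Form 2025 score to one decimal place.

6.0

Form 2024 → anchor (Population P): v = (2.9/13.3)(11 − 36.4) + 21.9 = 16.36
anchor → Form 2025 (Population Q): y = (16.9/3.7)(16.36 − 21.6) + 29.9 = 6.0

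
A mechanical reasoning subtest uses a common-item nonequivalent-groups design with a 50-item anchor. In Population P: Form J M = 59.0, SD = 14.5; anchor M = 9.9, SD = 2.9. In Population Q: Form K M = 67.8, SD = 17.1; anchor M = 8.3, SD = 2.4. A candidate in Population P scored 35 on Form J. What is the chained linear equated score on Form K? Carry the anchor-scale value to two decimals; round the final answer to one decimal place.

45.0

Form J → anchor (Population P): v = (2.9/14.5)(35 − 59.0) + 9.9 = 5.10
anchor → Form K (Population Q): y = (17.1/2.4)(5.10 − 8.3) + 67.8 = 45.0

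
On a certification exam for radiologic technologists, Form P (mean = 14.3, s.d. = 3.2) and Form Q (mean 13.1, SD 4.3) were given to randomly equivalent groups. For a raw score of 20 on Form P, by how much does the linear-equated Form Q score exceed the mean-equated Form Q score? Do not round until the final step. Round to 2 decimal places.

1.96

Mean-equated: 20 + (13.1 − 14.3) = 18.80
Linear-equated: (4.3/3.2)(20 − 14.3) + 13.1 = 20.759
Difference = 20.759 − 18.80 = 1.96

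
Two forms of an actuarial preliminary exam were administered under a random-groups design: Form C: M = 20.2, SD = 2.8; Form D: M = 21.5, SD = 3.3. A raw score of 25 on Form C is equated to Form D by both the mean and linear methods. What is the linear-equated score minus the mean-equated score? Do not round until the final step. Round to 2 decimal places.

0.86

Mean-equated: 25 + (21.5 − 20.2) = 26.30
Linear-equated: (3.3/2.8)(25 − 20.2) + 21.5 = 27.157
Difference = 27.157 − 26.30 = 0.86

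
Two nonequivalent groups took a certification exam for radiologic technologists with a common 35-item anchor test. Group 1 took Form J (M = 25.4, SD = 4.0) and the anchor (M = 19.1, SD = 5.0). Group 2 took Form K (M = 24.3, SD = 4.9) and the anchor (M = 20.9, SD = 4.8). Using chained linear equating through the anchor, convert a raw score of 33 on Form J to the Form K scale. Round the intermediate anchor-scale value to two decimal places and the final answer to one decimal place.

32.2

Form J → anchor (Group 1): v = (5.0/4.0)(33 − 25.4) + 19.1 = 28.60
anchor → Form K (Group 2): y = (4.9/4.8)(28.60 − 20.9) + 24.3 = 32.2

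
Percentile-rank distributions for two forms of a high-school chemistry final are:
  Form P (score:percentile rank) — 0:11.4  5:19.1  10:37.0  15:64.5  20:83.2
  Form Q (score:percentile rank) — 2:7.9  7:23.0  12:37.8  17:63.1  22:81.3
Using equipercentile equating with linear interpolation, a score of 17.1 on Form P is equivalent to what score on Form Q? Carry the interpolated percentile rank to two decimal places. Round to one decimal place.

19.5

PR of 17.1 on Form P: 64.5 + (17.1 − 15)/(20 − 15) × (83.2 − 64.5) = 72.35
On Form Q, PR 72.35 falls between score 17 (PR 63.1) and 22 (PR 81.3).
Interpolate: 17 + (72.35 − 63.1)/(81.3 − 63.1) × (22 − 17) = 19.5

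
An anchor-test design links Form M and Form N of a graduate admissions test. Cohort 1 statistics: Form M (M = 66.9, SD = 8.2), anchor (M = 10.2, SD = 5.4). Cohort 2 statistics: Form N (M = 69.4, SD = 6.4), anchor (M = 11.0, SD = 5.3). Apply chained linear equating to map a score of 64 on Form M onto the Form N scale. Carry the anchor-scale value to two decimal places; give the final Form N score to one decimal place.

66.1

Form M → anchor (Cohort 1): v = (5.4/8.2)(64 − 66.9) + 10.2 = 8.29
anchor → Form N (Cohort 2): y = (6.4/5.3)(8.29 − 11.0) + 69.4 = 66.1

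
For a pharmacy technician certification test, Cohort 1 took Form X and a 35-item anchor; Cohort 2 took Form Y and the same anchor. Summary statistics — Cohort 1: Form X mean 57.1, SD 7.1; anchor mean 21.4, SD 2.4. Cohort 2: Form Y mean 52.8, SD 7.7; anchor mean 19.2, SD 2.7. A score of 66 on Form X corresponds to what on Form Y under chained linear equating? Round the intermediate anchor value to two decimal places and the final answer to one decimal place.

67.7

Form X → anchor (Cohort 1): v = (2.4/7.1)(66 − 57.1) + 21.4 = 24.41
anchor → Form Y (Cohort 2): y = (7.7/2.7)(24.41 − 19.2) + 52.8 = 67.7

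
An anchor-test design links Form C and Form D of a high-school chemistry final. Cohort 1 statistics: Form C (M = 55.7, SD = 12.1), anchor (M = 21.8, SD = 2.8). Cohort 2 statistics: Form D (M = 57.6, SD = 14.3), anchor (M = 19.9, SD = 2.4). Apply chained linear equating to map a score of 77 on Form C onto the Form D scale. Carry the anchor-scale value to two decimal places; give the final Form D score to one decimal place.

Form C → anchor (Cohort 1): v = (2.8/12.1)(77 − 55.7) + 21.8 = 26.73
anchor → Form D (Cohort 2): y = (14.3/2.4)(26.73 − 19.9) + 57.6 = 98.3

98.3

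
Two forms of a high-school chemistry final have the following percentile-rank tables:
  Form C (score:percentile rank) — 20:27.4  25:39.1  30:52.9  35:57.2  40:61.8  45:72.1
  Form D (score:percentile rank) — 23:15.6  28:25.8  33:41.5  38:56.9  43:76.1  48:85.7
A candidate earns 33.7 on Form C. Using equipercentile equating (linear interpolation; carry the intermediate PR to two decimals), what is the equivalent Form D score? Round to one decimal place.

PR of 33.7 on Form C: 52.9 + (33.7 − 30)/(35 − 30) × (57.2 − 52.9) = 56.08
On Form D, PR 56.08 falls between score 33 (PR 41.5) and 38 (PR 56.9).
Interpolate: 33 + (56.08 − 41.5)/(56.9 − 41.5) × (38 − 33) = 37.7

37.7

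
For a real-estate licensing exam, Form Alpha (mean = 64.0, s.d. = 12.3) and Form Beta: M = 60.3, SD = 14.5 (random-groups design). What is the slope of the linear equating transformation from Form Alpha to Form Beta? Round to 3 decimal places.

A = SD_Y / SD_X = 14.5 / 12.3 = 1.179

1.179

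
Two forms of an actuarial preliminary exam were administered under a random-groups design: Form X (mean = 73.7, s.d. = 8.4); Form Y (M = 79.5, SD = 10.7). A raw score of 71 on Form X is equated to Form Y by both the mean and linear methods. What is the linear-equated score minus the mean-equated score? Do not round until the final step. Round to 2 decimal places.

Mean-equated: 71 + (79.5 − 73.7) = 76.80
Linear-equated: (10.7/8.4)(71 − 73.7) + 79.5 = 76.061
Difference = 76.061 − 76.80 = -0.74

-0.74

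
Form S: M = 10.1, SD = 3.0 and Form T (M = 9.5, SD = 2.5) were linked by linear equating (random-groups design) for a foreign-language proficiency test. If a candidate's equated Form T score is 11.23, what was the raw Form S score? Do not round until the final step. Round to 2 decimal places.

Invert y = (SD_Y/SD_X)(x − M_X) + M_Y:
x = (SD_X/SD_Y)(y − M_Y) + M_X = (3.0/2.5)(11.23 − 9.5) + 10.1
x = 1.200000 × 1.730 + 10.1 = 12.18

12.18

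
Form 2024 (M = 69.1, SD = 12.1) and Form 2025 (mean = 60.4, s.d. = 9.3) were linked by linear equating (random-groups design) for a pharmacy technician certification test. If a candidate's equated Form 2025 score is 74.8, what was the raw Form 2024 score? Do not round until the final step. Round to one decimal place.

87.8

Invert y = (SD_Y/SD_X)(x − M_X) + M_Y:
x = (SD_X/SD_Y)(y − M_Y) + M_X = (12.1/9.3)(74.8 − 60.4) + 69.1
x = 1.301075 × 14.400 + 69.1 = 87.8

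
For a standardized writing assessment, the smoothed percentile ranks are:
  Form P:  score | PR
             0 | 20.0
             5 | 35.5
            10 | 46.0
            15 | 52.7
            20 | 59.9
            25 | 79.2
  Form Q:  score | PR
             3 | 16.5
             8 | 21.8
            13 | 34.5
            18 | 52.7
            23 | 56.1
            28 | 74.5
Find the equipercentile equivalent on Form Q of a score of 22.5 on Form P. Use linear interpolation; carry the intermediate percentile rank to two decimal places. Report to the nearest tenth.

PR of 22.5 on Form P: 59.9 + (22.5 − 20)/(25 − 20) × (79.2 − 59.9) = 69.55
On Form Q, PR 69.55 falls between score 23 (PR 56.1) and 28 (PR 74.5).
Interpolate: 23 + (69.55 − 56.1)/(74.5 − 56.1) × (28 − 23) = 26.7

26.7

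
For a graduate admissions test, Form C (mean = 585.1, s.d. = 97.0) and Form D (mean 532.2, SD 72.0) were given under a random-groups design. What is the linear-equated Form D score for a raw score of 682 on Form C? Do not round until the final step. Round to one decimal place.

604.1

Linear equating: y = (SD_Y/SD_X)(x − M_X) + M_Y
y = (72.0/97.0)(682 − 585.1) + 532.2
y = 0.742268 × 96.9 + 532.2 = 71.9258 + 532.2 = 604.1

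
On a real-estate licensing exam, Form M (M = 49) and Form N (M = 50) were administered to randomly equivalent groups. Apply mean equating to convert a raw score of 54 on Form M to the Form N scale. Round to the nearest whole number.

Mean equating: y = x + (M_Y − M_X) = 54 + (50 − 49) = 55

55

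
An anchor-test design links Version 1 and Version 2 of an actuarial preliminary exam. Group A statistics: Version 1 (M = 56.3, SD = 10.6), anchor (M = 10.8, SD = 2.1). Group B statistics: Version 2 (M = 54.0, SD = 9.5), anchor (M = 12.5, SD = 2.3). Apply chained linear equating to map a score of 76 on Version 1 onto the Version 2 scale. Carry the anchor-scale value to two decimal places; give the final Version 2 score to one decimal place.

Version 1 → anchor (Group A): v = (2.1/10.6)(76 − 56.3) + 10.8 = 14.70
anchor → Version 2 (Group B): y = (9.5/2.3)(14.70 − 12.5) + 54.0 = 63.1

63.1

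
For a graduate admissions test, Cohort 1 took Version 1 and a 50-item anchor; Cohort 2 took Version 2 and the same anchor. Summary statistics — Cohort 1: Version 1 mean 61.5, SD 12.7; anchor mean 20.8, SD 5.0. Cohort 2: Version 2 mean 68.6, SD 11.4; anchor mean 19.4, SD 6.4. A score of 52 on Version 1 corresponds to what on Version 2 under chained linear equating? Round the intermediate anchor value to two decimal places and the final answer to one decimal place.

Version 1 → anchor (Cohort 1): v = (5.0/12.7)(52 − 61.5) + 20.8 = 17.06
anchor → Version 2 (Cohort 2): y = (11.4/6.4)(17.06 − 19.4) + 68.6 = 64.4

64.4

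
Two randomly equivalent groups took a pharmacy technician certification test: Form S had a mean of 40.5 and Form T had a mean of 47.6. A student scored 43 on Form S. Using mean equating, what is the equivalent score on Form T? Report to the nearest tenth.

Mean equating: y = x + (M_Y − M_X) = 43 + (47.6 − 40.5) = 50.1

50.1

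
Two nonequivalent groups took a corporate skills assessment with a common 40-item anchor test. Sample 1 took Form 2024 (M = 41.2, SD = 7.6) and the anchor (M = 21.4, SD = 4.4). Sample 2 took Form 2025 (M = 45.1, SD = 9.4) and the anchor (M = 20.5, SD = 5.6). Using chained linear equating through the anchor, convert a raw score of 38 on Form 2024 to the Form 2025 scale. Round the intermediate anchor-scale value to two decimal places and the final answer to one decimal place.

43.5

Form 2024 → anchor (Sample 1): v = (4.4/7.6)(38 − 41.2) + 21.4 = 19.55
anchor → Form 2025 (Sample 2): y = (9.4/5.6)(19.55 − 20.5) + 45.1 = 43.5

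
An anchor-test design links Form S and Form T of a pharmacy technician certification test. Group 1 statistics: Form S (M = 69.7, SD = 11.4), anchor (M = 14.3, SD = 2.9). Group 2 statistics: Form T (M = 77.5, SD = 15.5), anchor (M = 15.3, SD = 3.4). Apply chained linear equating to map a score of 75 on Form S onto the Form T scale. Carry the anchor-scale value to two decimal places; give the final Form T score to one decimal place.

Form S → anchor (Group 1): v = (2.9/11.4)(75 − 69.7) + 14.3 = 15.65
anchor → Form T (Group 2): y = (15.5/3.4)(15.65 − 15.3) + 77.5 = 79.1

79.1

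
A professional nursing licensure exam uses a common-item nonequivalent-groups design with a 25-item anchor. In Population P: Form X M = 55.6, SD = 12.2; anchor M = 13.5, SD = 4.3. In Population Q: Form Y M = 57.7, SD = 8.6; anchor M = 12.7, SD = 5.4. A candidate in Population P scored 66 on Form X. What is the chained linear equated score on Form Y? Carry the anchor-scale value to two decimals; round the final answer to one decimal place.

64.8

Form X → anchor (Population P): v = (4.3/12.2)(66 − 55.6) + 13.5 = 17.17
anchor → Form Y (Population Q): y = (8.6/5.4)(17.17 − 12.7) + 57.7 = 64.8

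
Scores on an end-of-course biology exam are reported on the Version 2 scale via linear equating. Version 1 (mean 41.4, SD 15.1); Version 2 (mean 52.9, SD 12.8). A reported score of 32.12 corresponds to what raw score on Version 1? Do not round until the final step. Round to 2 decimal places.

16.89

Invert y = (SD_Y/SD_X)(x − M_X) + M_Y:
x = (SD_X/SD_Y)(y − M_Y) + M_X = (15.1/12.8)(32.12 − 52.9) + 41.4
x = 1.179687 × -20.780 + 41.4 = 16.89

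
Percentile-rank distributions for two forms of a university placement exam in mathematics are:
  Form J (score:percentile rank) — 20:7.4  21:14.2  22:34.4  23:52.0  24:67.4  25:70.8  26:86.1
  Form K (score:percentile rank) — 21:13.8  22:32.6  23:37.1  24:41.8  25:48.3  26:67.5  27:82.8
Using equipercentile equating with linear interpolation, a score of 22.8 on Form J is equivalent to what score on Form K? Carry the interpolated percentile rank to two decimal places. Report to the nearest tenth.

25.0

PR of 22.8 on Form J: 34.4 + (22.8 − 22)/(23 − 22) × (52.0 − 34.4) = 48.48
On Form K, PR 48.48 falls between score 25 (PR 48.3) and 26 (PR 67.5).
Interpolate: 25 + (48.48 − 48.3)/(67.5 − 48.3) × (26 − 25) = 25.0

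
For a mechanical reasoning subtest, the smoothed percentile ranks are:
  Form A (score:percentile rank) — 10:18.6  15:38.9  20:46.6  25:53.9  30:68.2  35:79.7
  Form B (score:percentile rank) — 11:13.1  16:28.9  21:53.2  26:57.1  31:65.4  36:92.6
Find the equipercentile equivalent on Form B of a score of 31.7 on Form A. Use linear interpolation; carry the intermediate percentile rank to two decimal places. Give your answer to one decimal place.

32.2

PR of 31.7 on Form A: 68.2 + (31.7 − 30)/(35 − 30) × (79.7 − 68.2) = 72.11
On Form B, PR 72.11 falls between score 31 (PR 65.4) and 36 (PR 92.6).
Interpolate: 31 + (72.11 − 65.4)/(92.6 − 65.4) × (36 − 31) = 32.2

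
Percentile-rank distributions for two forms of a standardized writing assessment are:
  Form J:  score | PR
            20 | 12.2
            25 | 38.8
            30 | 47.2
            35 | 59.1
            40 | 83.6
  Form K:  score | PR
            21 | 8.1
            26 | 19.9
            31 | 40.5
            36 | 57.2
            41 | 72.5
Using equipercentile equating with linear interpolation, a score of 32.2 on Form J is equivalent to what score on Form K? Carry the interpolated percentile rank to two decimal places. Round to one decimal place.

PR of 32.2 on Form J: 47.2 + (32.2 − 30)/(35 − 30) × (59.1 − 47.2) = 52.44
On Form K, PR 52.44 falls between score 31 (PR 40.5) and 36 (PR 57.2).
Interpolate: 31 + (52.44 − 40.5)/(57.2 − 40.5) × (36 − 31) = 34.6

34.6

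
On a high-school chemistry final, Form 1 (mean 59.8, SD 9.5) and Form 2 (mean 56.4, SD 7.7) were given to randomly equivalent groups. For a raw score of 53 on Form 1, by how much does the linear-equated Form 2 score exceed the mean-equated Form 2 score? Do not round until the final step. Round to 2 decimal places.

1.29

Mean-equated: 53 + (56.4 − 59.8) = 49.60
Linear-equated: (7.7/9.5)(53 − 59.8) + 56.4 = 50.888
Difference = 50.888 − 49.60 = 1.29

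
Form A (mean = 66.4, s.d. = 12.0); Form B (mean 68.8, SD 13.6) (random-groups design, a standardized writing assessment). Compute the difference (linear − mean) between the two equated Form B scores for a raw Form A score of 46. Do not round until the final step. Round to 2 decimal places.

Mean-equated: 46 + (68.8 − 66.4) = 48.40
Linear-equated: (13.6/12.0)(46 − 66.4) + 68.8 = 45.680
Difference = 45.680 − 48.40 = -2.72

-2.72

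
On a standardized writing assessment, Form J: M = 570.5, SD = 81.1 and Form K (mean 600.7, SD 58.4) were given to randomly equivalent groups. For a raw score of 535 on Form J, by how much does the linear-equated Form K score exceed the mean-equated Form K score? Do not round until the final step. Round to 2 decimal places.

Mean-equated: 535 + (600.7 − 570.5) = 565.20
Linear-equated: (58.4/81.1)(535 − 570.5) + 600.7 = 575.136
Difference = 575.136 − 565.20 = 9.94

9.94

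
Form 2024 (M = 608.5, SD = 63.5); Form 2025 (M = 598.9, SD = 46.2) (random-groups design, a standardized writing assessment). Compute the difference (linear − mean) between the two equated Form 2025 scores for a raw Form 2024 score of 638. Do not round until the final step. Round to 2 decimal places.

Mean-equated: 638 + (598.9 − 608.5) = 628.40
Linear-equated: (46.2/63.5)(638 − 608.5) + 598.9 = 620.363
Difference = 620.363 − 628.40 = -8.04

-8.04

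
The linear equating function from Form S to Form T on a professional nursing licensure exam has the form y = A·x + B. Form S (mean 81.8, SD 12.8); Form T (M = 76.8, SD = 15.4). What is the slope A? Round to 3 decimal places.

1.203

A = SD_Y / SD_X = 15.4 / 12.8 = 1.203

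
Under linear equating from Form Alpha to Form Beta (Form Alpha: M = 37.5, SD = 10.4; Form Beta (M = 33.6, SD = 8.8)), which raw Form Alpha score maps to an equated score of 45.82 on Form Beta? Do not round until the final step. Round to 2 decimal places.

51.94

Invert y = (SD_Y/SD_X)(x − M_X) + M_Y:
x = (SD_X/SD_Y)(y − M_Y) + M_X = (10.4/8.8)(45.82 − 33.6) + 37.5
x = 1.181818 × 12.220 + 37.5 = 51.94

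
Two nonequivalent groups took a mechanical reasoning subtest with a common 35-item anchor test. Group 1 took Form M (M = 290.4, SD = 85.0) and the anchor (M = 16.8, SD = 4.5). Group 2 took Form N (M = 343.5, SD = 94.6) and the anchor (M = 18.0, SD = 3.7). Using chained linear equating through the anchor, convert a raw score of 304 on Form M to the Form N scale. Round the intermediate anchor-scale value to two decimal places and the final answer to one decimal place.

331.2

Form M → anchor (Group 1): v = (4.5/85.0)(304 − 290.4) + 16.8 = 17.52
anchor → Form N (Group 2): y = (94.6/3.7)(17.52 − 18.0) + 343.5 = 331.2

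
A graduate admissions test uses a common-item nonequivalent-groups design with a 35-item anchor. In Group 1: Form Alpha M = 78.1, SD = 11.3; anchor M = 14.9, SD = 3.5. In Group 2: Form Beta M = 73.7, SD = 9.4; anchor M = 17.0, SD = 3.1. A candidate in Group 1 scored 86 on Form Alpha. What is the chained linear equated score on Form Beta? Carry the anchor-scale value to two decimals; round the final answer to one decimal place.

Form Alpha → anchor (Group 1): v = (3.5/11.3)(86 − 78.1) + 14.9 = 17.35
anchor → Form Beta (Group 2): y = (9.4/3.1)(17.35 − 17.0) + 73.7 = 74.8

74.8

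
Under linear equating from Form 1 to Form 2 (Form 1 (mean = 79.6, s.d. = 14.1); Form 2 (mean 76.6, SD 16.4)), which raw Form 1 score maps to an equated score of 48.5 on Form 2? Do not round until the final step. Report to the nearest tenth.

Invert y = (SD_Y/SD_X)(x − M_X) + M_Y:
x = (SD_X/SD_Y)(y − M_Y) + M_X = (14.1/16.4)(48.5 − 76.6) + 79.6
x = 0.859756 × -28.100 + 79.6 = 55.4

55.4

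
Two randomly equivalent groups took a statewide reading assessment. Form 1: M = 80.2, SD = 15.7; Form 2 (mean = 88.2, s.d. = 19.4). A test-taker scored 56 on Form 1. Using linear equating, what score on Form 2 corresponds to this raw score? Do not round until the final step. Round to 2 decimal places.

58.30

Linear equating: y = (SD_Y/SD_X)(x − M_X) + M_Y
y = (19.4/15.7)(56 − 80.2) + 88.2
y = 1.235669 × -24.2 + 88.2 = -29.9032 + 88.2 = 58.30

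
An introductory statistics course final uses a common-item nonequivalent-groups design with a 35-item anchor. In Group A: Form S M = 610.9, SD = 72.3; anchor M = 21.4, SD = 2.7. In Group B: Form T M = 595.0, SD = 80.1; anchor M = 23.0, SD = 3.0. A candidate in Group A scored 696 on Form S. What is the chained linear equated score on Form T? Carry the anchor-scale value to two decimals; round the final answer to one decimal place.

637.2

Form S → anchor (Group A): v = (2.7/72.3)(696 − 610.9) + 21.4 = 24.58
anchor → Form T (Group B): y = (80.1/3.0)(24.58 − 23.0) + 595.0 = 637.2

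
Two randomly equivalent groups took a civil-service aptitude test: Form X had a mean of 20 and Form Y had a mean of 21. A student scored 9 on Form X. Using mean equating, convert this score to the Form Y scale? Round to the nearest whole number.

Mean equating: y = x + (M_Y − M_X) = 9 + (21 − 20) = 10

10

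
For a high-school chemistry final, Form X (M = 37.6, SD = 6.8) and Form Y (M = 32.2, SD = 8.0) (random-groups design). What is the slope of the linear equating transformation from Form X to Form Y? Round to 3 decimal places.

1.176

A = SD_Y / SD_X = 8.0 / 6.8 = 1.176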